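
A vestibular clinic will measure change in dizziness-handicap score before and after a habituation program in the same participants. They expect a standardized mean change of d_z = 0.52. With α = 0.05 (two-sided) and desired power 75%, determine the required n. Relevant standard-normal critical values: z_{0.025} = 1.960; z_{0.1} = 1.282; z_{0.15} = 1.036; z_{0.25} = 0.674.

For a paired (one-sample on differences) test: n = ((z_{α/2} + z_β) / d)².
z_{α/2} + z_β = 1.960 + 0.674 = 2.634.
n = (2.634 / 0.52)² = 5.065² = 25.66.
Round up.

n = 26 pairs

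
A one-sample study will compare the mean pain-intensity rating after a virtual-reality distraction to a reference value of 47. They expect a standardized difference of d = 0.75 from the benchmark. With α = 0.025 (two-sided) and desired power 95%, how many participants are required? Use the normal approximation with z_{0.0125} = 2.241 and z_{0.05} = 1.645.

n = 27

For a one-sample test: n = ((z_{α/2} + z_β) / d)².
z_{α/2} + z_β = 2.241 + 1.645 = 3.886.
n = (3.886 / 0.75)² = 5.181² = 26.85.
Round up.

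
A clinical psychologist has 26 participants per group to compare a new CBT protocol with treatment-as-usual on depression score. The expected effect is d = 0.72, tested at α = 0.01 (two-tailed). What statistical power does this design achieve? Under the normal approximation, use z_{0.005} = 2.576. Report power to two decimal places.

For two equal groups, power = Φ(d·√(n/2) − z_{α/2}).
d·√(n/2) = 0.72 × √(26/2) = 0.72 × 3.606 = 2.596.
z_β = 2.596 − 2.576 = 0.020.
Power = Φ(0.020) = 0.508.

power ≈ 0.51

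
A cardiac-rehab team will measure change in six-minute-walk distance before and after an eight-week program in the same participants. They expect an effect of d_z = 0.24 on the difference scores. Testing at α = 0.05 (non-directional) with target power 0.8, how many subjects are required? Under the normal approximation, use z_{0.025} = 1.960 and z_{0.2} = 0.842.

n = 137 pairs

For a paired (one-sample on differences) test: n = ((z_{α/2} + z_β) / d)².
z_{α/2} + z_β = 1.960 + 0.842 = 2.802.
n = (2.802 / 0.24)² = 11.675² = 136.31.
Round up.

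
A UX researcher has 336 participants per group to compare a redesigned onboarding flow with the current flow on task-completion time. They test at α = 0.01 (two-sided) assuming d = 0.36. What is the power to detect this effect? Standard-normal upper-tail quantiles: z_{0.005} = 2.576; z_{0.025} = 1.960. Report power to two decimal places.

power ≈ 0.98

For two equal groups, power = Φ(d·√(n/2) − z_{α/2}).
d·√(n/2) = 0.36 × √(336/2) = 0.36 × 12.961 = 4.666.
z_β = 4.666 − 2.576 = 2.090.
Power = Φ(2.090) = 0.982.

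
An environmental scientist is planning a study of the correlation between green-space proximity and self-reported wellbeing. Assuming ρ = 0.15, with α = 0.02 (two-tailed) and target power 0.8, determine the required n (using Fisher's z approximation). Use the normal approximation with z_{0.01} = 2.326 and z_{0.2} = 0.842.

Fisher's z: C = ½·ln((1+r)/(1−r)) = ½·ln(1.3529) = 0.1511.
n = ((z_{α/2} + z_β)/C)² + 3.
(2.326 + 0.842) / 0.1511 = 3.168 / 0.1511 = 20.966.
n = 20.966² + 3 = 439.58 + 3 = 442.6.
Round up.

n = 443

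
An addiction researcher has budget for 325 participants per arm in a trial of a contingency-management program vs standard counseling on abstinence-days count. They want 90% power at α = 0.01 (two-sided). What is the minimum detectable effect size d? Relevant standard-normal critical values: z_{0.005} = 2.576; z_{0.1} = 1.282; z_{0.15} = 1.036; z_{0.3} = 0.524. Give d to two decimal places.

d_min ≈ 0.30

For two independent groups of n = 325 each: d_min = (z_{α/2} + z_β)·√(2/n).
z-sum = 2.576 + 1.282 = 3.858.
d_min = 3.858 × √(2/325) = 3.858 × 0.0784 = 0.303.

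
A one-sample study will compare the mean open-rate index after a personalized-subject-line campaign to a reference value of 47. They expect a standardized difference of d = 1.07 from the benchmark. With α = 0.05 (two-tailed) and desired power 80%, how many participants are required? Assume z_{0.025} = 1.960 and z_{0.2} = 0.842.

For a one-sample test: n = ((z_{α/2} + z_β) / d)².
z_{α/2} + z_β = 1.960 + 0.842 = 2.802.
n = (2.802 / 1.07)² = 2.619² = 6.86.
Round up.

n = 7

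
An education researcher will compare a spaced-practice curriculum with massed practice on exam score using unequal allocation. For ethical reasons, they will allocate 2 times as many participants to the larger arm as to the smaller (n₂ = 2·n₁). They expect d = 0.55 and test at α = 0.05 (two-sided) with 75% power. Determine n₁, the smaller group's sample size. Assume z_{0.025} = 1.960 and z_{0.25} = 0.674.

With allocation ratio k = n₂/n₁ = 2, Var(x̄₁−x̄₂) = σ²(1/n₁ + 1/(k·n₁)) = σ²·(k+1)/(k·n₁).
So n₁ = (1 + 1/k)·((z_{α/2} + z_β)/d)² = 1.500 × (2.634/0.55)².
n₁ = 1.500 × 22.94 = 34.4.
Round up: n₁ = 35, giving n₂ = 2 × 35 = 70.

n₁ = 35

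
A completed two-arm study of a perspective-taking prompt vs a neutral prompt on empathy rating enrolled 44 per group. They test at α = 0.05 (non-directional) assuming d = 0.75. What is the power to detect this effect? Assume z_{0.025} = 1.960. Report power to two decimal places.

power ≈ 0.94

For two equal groups, power = Φ(d·√(n/2) − z_{α/2}).
d·√(n/2) = 0.75 × √(44/2) = 0.75 × 4.690 = 3.518.
z_β = 3.518 − 1.960 = 1.558.
Power = Φ(1.558) = 0.940.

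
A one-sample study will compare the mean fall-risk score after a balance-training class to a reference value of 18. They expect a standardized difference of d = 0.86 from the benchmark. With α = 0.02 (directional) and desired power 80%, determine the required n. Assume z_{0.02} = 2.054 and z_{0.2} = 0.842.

For a one-sample test: n = ((z_{α} + z_β) / d)².
z_{α} + z_β = 2.054 + 0.842 = 2.896.
n = (2.896 / 0.86)² = 3.367² = 11.34.
Round up.

n = 12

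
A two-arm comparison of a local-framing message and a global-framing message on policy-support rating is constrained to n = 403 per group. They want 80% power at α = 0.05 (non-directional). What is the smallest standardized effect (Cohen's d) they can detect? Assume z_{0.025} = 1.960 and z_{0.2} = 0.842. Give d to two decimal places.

For two independent groups of n = 403 each: d_min = (z_{α/2} + z_β)·√(2/n).
z-sum = 1.960 + 0.842 = 2.802.
d_min = 2.802 × √(2/403) = 2.802 × 0.0704 = 0.197.

d_min ≈ 0.20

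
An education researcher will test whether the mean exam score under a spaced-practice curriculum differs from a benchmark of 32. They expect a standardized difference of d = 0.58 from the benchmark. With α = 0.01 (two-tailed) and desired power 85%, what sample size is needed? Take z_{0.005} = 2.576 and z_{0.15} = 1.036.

n = 39

For a one-sample test: n = ((z_{α/2} + z_β) / d)².
z_{α/2} + z_β = 2.576 + 1.036 = 3.612.
n = (3.612 / 0.58)² = 6.228² = 38.78.
Round up.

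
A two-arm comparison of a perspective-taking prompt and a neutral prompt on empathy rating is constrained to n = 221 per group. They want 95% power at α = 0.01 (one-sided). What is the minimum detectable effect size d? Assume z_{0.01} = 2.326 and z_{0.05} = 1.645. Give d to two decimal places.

For two independent groups of n = 221 each: d_min = (z_{α} + z_β)·√(2/n).
z-sum = 2.326 + 1.645 = 3.971.
d_min = 3.971 × √(2/221) = 3.971 × 0.0951 = 0.378.

d_min ≈ 0.38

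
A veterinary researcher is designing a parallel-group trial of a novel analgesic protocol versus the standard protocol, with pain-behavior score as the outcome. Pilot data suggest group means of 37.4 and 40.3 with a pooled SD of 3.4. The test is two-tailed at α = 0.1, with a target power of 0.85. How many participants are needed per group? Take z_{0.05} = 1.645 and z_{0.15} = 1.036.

Cohen's d = |M₁ − M₂| / SD_pooled = |37.4 − 40.3| / 3.4 = 2.9 / 3.4 = 0.853.
For two independent groups with equal n: n = 2·((z_{α/2} + z_β) / d)².
z_{α/2} + z_β = 1.645 + 1.036 = 2.681.
n = 2 × (2.681 / 0.853)² = 2 × 3.143² = 2 × 9.88 = 19.8.
Round up to the next whole participant.

n = 20 per group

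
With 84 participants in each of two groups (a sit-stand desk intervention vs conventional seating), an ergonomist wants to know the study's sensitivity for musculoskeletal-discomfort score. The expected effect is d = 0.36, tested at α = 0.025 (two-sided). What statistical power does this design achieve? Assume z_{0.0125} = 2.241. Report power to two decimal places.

For two equal groups, power = Φ(d·√(n/2) − z_{α/2}).
d·√(n/2) = 0.36 × √(84/2) = 0.36 × 6.481 = 2.333.
z_β = 2.333 − 2.241 = 0.092.
Power = Φ(0.092) = 0.537.

power ≈ 0.54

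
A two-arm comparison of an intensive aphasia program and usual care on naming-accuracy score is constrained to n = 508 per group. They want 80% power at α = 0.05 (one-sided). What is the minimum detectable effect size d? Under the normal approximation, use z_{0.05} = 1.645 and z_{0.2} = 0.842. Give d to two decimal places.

d_min ≈ 0.16

For two independent groups of n = 508 each: d_min = (z_{α} + z_β)·√(2/n).
z-sum = 1.645 + 0.842 = 2.487.
d_min = 2.487 × √(2/508) = 2.487 × 0.0627 = 0.156.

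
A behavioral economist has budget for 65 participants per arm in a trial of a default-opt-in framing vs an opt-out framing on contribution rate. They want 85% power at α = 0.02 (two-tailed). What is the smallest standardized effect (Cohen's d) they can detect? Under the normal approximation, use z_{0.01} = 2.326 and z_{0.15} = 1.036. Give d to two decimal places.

For two independent groups of n = 65 each: d_min = (z_{α/2} + z_β)·√(2/n).
z-sum = 2.326 + 1.036 = 3.362.
d_min = 3.362 × √(2/65) = 3.362 × 0.1754 = 0.590.

d_min ≈ 0.59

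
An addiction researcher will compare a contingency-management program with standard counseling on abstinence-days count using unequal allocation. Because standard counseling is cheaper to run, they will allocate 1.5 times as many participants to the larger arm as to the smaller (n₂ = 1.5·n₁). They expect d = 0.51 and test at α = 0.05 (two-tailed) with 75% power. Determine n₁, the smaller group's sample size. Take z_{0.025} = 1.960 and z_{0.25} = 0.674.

n₁ = 45

With allocation ratio k = n₂/n₁ = 1.5, Var(x̄₁−x̄₂) = σ²(1/n₁ + 1/(k·n₁)) = σ²·(k+1)/(k·n₁).
So n₁ = (1 + 1/k)·((z_{α/2} + z_β)/d)² = 1.667 × (2.634/0.51)².
n₁ = 1.667 × 26.67 = 44.5.
Round up: n₁ = 45, giving n₂ = ⌈1.5 × 45⌉ = ⌈67.5⌉ = 68.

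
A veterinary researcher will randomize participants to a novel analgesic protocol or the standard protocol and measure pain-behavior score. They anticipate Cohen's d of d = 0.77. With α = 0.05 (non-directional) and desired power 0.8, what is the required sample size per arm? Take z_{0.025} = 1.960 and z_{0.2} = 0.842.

For two independent groups with equal n: n = 2·((z_{α/2} + z_β) / d)².
z_{α/2} + z_β = 1.960 + 0.842 = 2.802.
n = 2 × (2.802 / 0.77)² = 2 × 3.639² = 2 × 13.24 = 26.5.
Round up to the next whole participant.

n = 27 per group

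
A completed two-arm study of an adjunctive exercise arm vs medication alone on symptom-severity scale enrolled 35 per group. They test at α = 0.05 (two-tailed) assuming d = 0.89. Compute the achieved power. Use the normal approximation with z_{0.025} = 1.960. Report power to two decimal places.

For two equal groups, power = Φ(d·√(n/2) − z_{α/2}).
d·√(n/2) = 0.89 × √(35/2) = 0.89 × 4.183 = 3.723.
z_β = 3.723 − 1.960 = 1.763.
Power = Φ(1.763) = 0.961.

power ≈ 0.96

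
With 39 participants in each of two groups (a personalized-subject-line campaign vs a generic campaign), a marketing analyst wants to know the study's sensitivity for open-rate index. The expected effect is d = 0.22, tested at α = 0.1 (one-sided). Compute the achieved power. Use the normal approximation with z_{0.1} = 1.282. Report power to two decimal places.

For two equal groups, power = Φ(d·√(n/2) − z_{α}).
d·√(n/2) = 0.22 × √(39/2) = 0.22 × 4.416 = 0.971.
z_β = 0.971 − 1.282 = -0.311.
Power = Φ(-0.311) = 0.378.

power ≈ 0.38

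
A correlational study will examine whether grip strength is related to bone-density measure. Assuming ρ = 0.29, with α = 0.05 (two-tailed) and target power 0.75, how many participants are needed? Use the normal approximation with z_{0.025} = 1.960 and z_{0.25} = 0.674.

n = 81

Fisher's z: C = ½·ln((1+r)/(1−r)) = ½·ln(1.8169) = 0.2986.
n = ((z_{α/2} + z_β)/C)² + 3.
(1.960 + 0.674) / 0.2986 = 2.634 / 0.2986 = 8.821.
n = 8.821² + 3 = 77.81 + 3 = 80.8.
Round up.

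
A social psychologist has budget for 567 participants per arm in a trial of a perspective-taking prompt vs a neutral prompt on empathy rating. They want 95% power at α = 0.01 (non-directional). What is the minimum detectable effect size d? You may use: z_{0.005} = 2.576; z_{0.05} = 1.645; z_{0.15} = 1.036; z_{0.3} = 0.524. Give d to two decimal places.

For two independent groups of n = 567 each: d_min = (z_{α/2} + z_β)·√(2/n).
z-sum = 2.576 + 1.645 = 4.221.
d_min = 4.221 × √(2/567) = 4.221 × 0.0594 = 0.251.

d_min ≈ 0.25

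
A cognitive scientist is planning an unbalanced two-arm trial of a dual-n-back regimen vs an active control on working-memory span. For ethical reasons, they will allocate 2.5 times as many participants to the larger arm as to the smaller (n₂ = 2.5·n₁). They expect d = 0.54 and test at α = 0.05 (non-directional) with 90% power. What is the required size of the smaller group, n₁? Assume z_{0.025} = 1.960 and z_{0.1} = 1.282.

With allocation ratio k = n₂/n₁ = 2.5, Var(x̄₁−x̄₂) = σ²(1/n₁ + 1/(k·n₁)) = σ²·(k+1)/(k·n₁).
So n₁ = (1 + 1/k)·((z_{α/2} + z_β)/d)² = 1.400 × (3.242/0.54)².
n₁ = 1.400 × 36.04 = 50.5.
Round up: n₁ = 51, giving n₂ = ⌈2.5 × 51⌉ = ⌈127.5⌉ = 128.

n₁ = 51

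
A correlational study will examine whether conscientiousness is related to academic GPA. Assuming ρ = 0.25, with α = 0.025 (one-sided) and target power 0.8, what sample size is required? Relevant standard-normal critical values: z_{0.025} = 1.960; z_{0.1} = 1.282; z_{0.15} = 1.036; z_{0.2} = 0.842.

n = 124

Fisher's z: C = ½·ln((1+r)/(1−r)) = ½·ln(1.6667) = 0.2554.
n = ((z_{α} + z_β)/C)² + 3.
(1.960 + 0.842) / 0.2554 = 2.802 / 0.2554 = 10.971.
n = 10.971² + 3 = 120.36 + 3 = 123.4.
Round up.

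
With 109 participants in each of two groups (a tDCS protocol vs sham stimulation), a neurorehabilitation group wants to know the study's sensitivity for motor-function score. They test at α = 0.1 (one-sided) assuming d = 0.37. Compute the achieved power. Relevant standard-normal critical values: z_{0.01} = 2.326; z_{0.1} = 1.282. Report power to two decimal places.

For two equal groups, power = Φ(d·√(n/2) − z_{α}).
d·√(n/2) = 0.37 × √(109/2) = 0.37 × 7.382 = 2.731.
z_β = 2.731 − 1.282 = 1.449.
Power = Φ(1.449) = 0.926.

power ≈ 0.93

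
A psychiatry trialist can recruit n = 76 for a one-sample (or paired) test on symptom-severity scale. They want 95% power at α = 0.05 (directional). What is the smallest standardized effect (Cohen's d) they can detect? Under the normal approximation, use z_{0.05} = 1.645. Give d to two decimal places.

d_min ≈ 0.38

For a single sample (or paired design) of n = 76: d_min = (z_{α} + z_β)/√n.
z-sum = 1.645 + 1.645 = 3.290.
d_min = 3.290 / √76 = 3.290 / 8.718 = 0.377.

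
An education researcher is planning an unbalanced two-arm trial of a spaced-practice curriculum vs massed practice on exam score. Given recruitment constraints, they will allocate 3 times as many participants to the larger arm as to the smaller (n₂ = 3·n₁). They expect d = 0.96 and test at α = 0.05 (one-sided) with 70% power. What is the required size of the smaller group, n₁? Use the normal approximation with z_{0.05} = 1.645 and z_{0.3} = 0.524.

With allocation ratio k = n₂/n₁ = 3, Var(x̄₁−x̄₂) = σ²(1/n₁ + 1/(k·n₁)) = σ²·(k+1)/(k·n₁).
So n₁ = (1 + 1/k)·((z_{α} + z_β)/d)² = 1.333 × (2.169/0.96)².
n₁ = 1.333 × 5.10 = 6.8.
Round up: n₁ = 7, giving n₂ = 3 × 7 = 21.

n₁ = 7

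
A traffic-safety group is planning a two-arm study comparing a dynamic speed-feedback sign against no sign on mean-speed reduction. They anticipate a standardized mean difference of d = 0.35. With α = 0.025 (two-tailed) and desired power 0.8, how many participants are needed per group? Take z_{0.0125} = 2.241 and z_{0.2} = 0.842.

n = 156 per group

For two independent groups with equal n: n = 2·((z_{α/2} + z_β) / d)².
z_{α/2} + z_β = 2.241 + 0.842 = 3.083.
n = 2 × (3.083 / 0.35)² = 2 × 8.809² = 2 × 77.59 = 155.2.
Round up to the next whole participant.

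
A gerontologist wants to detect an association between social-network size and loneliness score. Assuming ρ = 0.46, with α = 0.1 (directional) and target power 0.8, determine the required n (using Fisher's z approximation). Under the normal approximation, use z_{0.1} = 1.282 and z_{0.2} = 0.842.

Fisher's z: C = ½·ln((1+r)/(1−r)) = ½·ln(2.7037) = 0.4973.
n = ((z_{α} + z_β)/C)² + 3.
(1.282 + 0.842) / 0.4973 = 2.124 / 0.4973 = 4.271.
n = 4.271² + 3 = 18.24 + 3 = 21.2.
Round up.

n = 22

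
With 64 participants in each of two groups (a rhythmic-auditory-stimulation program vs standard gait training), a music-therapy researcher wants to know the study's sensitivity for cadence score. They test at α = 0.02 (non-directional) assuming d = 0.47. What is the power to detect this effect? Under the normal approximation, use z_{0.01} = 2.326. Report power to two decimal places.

power ≈ 0.63

For two equal groups, power = Φ(d·√(n/2) − z_{α/2}).
d·√(n/2) = 0.47 × √(64/2) = 0.47 × 5.657 = 2.659.
z_β = 2.659 − 2.326 = 0.333.
Power = Φ(0.333) = 0.630.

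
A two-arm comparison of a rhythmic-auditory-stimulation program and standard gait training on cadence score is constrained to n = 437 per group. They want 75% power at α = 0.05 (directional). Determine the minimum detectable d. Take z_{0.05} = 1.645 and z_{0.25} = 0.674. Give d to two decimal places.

For two independent groups of n = 437 each: d_min = (z_{α} + z_β)·√(2/n).
z-sum = 1.645 + 0.674 = 2.319.
d_min = 2.319 × √(2/437) = 2.319 × 0.0677 = 0.157.

d_min ≈ 0.16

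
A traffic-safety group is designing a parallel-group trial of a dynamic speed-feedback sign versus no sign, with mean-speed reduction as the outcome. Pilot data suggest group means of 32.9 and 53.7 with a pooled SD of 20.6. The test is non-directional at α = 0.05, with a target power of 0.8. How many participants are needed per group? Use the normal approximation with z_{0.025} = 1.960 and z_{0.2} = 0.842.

n = 16 per group

Cohen's d = |M₁ − M₂| / SD_pooled = |32.9 − 53.7| / 20.6 = 20.8 / 20.6 = 1.010.
For two independent groups with equal n: n = 2·((z_{α/2} + z_β) / d)².
z_{α/2} + z_β = 1.960 + 0.842 = 2.802.
n = 2 × (2.802 / 1.010)² = 2 × 2.774² = 2 × 7.70 = 15.4.
Round up to the next whole participant.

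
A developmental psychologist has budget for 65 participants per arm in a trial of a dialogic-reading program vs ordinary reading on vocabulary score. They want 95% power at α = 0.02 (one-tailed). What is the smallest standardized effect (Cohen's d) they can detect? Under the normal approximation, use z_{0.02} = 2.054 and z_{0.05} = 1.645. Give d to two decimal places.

For two independent groups of n = 65 each: d_min = (z_{α} + z_β)·√(2/n).
z-sum = 2.054 + 1.645 = 3.699.
d_min = 3.699 × √(2/65) = 3.699 × 0.1754 = 0.649.

d_min ≈ 0.65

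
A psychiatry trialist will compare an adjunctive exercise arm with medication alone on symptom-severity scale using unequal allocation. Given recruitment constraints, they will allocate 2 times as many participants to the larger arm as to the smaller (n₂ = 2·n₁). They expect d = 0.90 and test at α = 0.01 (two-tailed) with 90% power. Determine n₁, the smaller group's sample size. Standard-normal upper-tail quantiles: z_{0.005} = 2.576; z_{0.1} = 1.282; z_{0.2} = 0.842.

n₁ = 28

With allocation ratio k = n₂/n₁ = 2, Var(x̄₁−x̄₂) = σ²(1/n₁ + 1/(k·n₁)) = σ²·(k+1)/(k·n₁).
So n₁ = (1 + 1/k)·((z_{α/2} + z_β)/d)² = 1.500 × (3.858/0.90)².
n₁ = 1.500 × 18.38 = 27.6.
Round up: n₁ = 28, giving n₂ = 2 × 28 = 56.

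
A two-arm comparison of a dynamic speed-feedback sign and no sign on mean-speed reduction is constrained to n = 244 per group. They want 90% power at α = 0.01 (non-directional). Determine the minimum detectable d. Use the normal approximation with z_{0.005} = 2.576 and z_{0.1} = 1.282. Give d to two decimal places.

For two independent groups of n = 244 each: d_min = (z_{α/2} + z_β)·√(2/n).
z-sum = 2.576 + 1.282 = 3.858.
d_min = 3.858 × √(2/244) = 3.858 × 0.0905 = 0.349.

d_min ≈ 0.35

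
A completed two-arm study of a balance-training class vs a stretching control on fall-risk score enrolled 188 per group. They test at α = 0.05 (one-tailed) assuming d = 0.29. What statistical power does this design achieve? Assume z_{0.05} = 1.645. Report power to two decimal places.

For two equal groups, power = Φ(d·√(n/2) − z_{α}).
d·√(n/2) = 0.29 × √(188/2) = 0.29 × 9.695 = 2.812.
z_β = 2.812 − 1.645 = 1.167.
Power = Φ(1.167) = 0.878.

power ≈ 0.88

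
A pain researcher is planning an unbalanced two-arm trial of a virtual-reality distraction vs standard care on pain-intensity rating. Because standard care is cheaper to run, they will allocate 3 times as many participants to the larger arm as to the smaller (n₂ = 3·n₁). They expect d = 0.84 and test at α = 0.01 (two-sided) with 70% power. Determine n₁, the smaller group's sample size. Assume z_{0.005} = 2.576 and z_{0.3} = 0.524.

n₁ = 19

With allocation ratio k = n₂/n₁ = 3, Var(x̄₁−x̄₂) = σ²(1/n₁ + 1/(k·n₁)) = σ²·(k+1)/(k·n₁).
So n₁ = (1 + 1/k)·((z_{α/2} + z_β)/d)² = 1.333 × (3.100/0.84)².
n₁ = 1.333 × 13.62 = 18.2.
Round up: n₁ = 19, giving n₂ = 3 × 19 = 57.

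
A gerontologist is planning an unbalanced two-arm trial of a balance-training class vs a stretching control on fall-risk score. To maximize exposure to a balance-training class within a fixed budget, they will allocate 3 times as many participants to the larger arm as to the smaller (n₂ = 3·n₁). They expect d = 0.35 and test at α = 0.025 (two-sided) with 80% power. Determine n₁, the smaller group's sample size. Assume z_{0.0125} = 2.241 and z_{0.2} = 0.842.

With allocation ratio k = n₂/n₁ = 3, Var(x̄₁−x̄₂) = σ²(1/n₁ + 1/(k·n₁)) = σ²·(k+1)/(k·n₁).
So n₁ = (1 + 1/k)·((z_{α/2} + z_β)/d)² = 1.333 × (3.083/0.35)².
n₁ = 1.333 × 77.59 = 103.5.
Round up: n₁ = 104, giving n₂ = 3 × 104 = 312.

n₁ = 104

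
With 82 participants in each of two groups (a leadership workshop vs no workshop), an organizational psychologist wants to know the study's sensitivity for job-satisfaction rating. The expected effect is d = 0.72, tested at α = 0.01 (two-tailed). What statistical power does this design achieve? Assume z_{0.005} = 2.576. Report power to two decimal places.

For two equal groups, power = Φ(d·√(n/2) − z_{α/2}).
d·√(n/2) = 0.72 × √(82/2) = 0.72 × 6.403 = 4.610.
z_β = 4.610 − 2.576 = 2.034.
Power = Φ(2.034) = 0.979.

power ≈ 0.98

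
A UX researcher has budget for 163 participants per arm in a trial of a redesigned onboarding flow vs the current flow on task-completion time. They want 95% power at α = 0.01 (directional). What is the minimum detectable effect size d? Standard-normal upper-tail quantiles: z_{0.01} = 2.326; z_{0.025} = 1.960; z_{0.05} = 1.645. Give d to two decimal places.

d_min ≈ 0.44

For two independent groups of n = 163 each: d_min = (z_{α} + z_β)·√(2/n).
z-sum = 2.326 + 1.645 = 3.971.
d_min = 3.971 × √(2/163) = 3.971 × 0.1108 = 0.440.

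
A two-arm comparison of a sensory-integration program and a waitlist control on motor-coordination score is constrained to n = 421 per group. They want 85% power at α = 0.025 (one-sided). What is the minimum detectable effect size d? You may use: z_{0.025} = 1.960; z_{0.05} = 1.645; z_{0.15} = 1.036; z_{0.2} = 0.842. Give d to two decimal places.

For two independent groups of n = 421 each: d_min = (z_{α} + z_β)·√(2/n).
z-sum = 1.960 + 1.036 = 2.996.
d_min = 2.996 × √(2/421) = 2.996 × 0.0689 = 0.206.

d_min ≈ 0.21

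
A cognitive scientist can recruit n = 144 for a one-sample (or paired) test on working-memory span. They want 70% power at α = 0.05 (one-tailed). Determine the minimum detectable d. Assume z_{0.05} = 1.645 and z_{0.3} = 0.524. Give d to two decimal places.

For a single sample (or paired design) of n = 144: d_min = (z_{α} + z_β)/√n.
z-sum = 1.645 + 0.524 = 2.169.
d_min = 2.169 / √144 = 2.169 / 12.000 = 0.181.

d_min ≈ 0.18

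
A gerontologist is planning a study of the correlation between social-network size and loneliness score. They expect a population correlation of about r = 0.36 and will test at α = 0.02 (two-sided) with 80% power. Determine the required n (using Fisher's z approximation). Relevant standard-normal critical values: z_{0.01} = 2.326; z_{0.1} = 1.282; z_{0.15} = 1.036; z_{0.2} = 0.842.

Fisher's z: C = ½·ln((1+r)/(1−r)) = ½·ln(2.1250) = 0.3769.
n = ((z_{α/2} + z_β)/C)² + 3.
(2.326 + 0.842) / 0.3769 = 3.168 / 0.3769 = 8.405.
n = 8.405² + 3 = 70.65 + 3 = 73.7.
Round up.

n = 74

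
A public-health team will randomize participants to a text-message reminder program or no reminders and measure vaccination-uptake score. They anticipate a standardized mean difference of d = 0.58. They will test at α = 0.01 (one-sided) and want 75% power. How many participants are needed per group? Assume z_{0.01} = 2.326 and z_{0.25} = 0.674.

n = 54 per group

For two independent groups with equal n: n = 2·((z_{α} + z_β) / d)².
z_{α} + z_β = 2.326 + 0.674 = 3.000.
n = 2 × (3.000 / 0.58)² = 2 × 5.172² = 2 × 26.75 = 53.5.
Round up to the next whole participant.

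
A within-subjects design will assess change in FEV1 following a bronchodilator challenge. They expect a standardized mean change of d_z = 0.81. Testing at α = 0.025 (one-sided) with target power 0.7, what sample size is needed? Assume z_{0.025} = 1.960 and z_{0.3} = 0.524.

n = 10 pairs

For a paired (one-sample on differences) test: n = ((z_{α} + z_β) / d)².
z_{α} + z_β = 1.960 + 0.524 = 2.484.
n = (2.484 / 0.81)² = 3.067² = 9.40.
Round up.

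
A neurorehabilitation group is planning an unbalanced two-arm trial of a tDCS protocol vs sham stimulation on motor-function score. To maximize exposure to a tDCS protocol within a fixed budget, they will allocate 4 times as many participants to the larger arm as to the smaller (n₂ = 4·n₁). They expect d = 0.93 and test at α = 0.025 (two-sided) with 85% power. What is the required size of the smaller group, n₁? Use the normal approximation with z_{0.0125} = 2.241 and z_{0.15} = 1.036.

n₁ = 16

With allocation ratio k = n₂/n₁ = 4, Var(x̄₁−x̄₂) = σ²(1/n₁ + 1/(k·n₁)) = σ²·(k+1)/(k·n₁).
So n₁ = (1 + 1/k)·((z_{α/2} + z_β)/d)² = 1.250 × (3.277/0.93)².
n₁ = 1.250 × 12.42 = 15.5.
Round up: n₁ = 16, giving n₂ = 4 × 16 = 64.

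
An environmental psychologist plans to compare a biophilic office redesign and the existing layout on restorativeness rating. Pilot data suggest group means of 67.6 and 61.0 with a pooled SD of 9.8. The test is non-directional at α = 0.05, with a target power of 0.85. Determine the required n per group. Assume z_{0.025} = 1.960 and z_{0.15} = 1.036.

n = 40 per group

Cohen's d = |M₁ − M₂| / SD_pooled = |67.6 − 61.0| / 9.8 = 6.6 / 9.8 = 0.673.
For two independent groups with equal n: n = 2·((z_{α/2} + z_β) / d)².
z_{α/2} + z_β = 1.960 + 1.036 = 2.996.
n = 2 × (2.996 / 0.673)² = 2 × 4.452² = 2 × 19.82 = 39.6.
Round up to the next whole participant.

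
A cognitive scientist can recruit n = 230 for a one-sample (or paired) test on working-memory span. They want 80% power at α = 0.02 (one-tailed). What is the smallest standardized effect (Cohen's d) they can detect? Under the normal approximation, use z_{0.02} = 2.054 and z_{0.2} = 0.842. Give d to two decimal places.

For a single sample (or paired design) of n = 230: d_min = (z_{α} + z_β)/√n.
z-sum = 2.054 + 0.842 = 2.896.
d_min = 2.896 / √230 = 2.896 / 15.166 = 0.191.

d_min ≈ 0.19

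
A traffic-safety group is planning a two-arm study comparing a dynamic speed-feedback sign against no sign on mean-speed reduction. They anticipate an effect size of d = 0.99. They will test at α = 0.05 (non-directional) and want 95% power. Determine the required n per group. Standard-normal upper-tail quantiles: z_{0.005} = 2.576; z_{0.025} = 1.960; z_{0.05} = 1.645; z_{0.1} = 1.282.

n = 27 per group

For two independent groups with equal n: n = 2·((z_{α/2} + z_β) / d)².
z_{α/2} + z_β = 1.960 + 1.645 = 3.605.
n = 2 × (3.605 / 0.99)² = 2 × 3.641² = 2 × 13.26 = 26.5.
Round up to the next whole participant.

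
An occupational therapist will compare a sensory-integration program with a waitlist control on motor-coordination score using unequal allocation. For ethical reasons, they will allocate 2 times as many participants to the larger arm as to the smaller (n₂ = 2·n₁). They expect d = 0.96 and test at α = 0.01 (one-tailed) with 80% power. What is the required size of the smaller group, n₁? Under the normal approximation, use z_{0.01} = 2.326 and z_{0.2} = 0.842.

With allocation ratio k = n₂/n₁ = 2, Var(x̄₁−x̄₂) = σ²(1/n₁ + 1/(k·n₁)) = σ²·(k+1)/(k·n₁).
So n₁ = (1 + 1/k)·((z_{α} + z_β)/d)² = 1.500 × (3.168/0.96)².
n₁ = 1.500 × 10.89 = 16.3.
Round up: n₁ = 17, giving n₂ = 2 × 17 = 34.

n₁ = 17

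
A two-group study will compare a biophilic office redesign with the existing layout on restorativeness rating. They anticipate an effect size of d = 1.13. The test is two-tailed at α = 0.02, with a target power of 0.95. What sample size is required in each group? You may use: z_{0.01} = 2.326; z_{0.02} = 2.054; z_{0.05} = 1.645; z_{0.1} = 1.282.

n = 25 per group

For two independent groups with equal n: n = 2·((z_{α/2} + z_β) / d)².
z_{α/2} + z_β = 2.326 + 1.645 = 3.971.
n = 2 × (3.971 / 1.13)² = 2 × 3.514² = 2 × 12.35 = 24.7.
Round up to the next whole participant.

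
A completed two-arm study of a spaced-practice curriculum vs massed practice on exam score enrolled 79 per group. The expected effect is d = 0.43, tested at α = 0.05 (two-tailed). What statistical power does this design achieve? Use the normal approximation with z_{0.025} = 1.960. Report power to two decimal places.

power ≈ 0.77

For two equal groups, power = Φ(d·√(n/2) − z_{α/2}).
d·√(n/2) = 0.43 × √(79/2) = 0.43 × 6.285 = 2.703.
z_β = 2.703 − 1.960 = 0.743.
Power = Φ(0.743) = 0.771.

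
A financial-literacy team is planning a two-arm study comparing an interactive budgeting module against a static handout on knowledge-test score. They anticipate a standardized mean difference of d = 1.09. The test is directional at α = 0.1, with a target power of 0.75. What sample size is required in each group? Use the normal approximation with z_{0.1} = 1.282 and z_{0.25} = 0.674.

n = 7 per group

For two independent groups with equal n: n = 2·((z_{α} + z_β) / d)².
z_{α} + z_β = 1.282 + 0.674 = 1.956.
n = 2 × (1.956 / 1.09)² = 2 × 1.794² = 2 × 3.22 = 6.4.
Round up to the next whole participant.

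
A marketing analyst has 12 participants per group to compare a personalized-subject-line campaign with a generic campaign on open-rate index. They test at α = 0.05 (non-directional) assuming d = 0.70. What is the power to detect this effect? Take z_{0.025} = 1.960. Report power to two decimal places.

power ≈ 0.40

For two equal groups, power = Φ(d·√(n/2) − z_{α/2}).
d·√(n/2) = 0.70 × √(12/2) = 0.70 × 2.449 = 1.715.
z_β = 1.715 − 1.960 = -0.245.
Power = Φ(-0.245) = 0.403.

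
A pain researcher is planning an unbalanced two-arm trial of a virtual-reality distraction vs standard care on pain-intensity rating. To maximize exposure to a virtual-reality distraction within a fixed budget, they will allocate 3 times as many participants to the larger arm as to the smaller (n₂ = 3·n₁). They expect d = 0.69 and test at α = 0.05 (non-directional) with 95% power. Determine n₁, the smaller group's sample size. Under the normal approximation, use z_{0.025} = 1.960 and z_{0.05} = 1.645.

With allocation ratio k = n₂/n₁ = 3, Var(x̄₁−x̄₂) = σ²(1/n₁ + 1/(k·n₁)) = σ²·(k+1)/(k·n₁).
So n₁ = (1 + 1/k)·((z_{α/2} + z_β)/d)² = 1.333 × (3.605/0.69)².
n₁ = 1.333 × 27.30 = 36.4.
Round up: n₁ = 37, giving n₂ = 3 × 37 = 111.

n₁ = 37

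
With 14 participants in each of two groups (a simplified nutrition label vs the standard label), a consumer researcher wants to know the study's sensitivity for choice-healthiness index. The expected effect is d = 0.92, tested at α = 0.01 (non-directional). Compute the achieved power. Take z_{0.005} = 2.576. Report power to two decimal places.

power ≈ 0.44

For two equal groups, power = Φ(d·√(n/2) − z_{α/2}).
d·√(n/2) = 0.92 × √(14/2) = 0.92 × 2.646 = 2.434.
z_β = 2.434 − 2.576 = -0.142.
Power = Φ(-0.142) = 0.444.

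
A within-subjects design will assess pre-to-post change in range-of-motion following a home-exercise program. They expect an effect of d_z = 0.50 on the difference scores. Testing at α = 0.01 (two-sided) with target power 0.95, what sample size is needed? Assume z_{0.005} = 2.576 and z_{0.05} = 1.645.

For a paired (one-sample on differences) test: n = ((z_{α/2} + z_β) / d)².
z_{α/2} + z_β = 2.576 + 1.645 = 4.221.
n = (4.221 / 0.50)² = 8.442² = 71.27.
Round up.

n = 72 pairs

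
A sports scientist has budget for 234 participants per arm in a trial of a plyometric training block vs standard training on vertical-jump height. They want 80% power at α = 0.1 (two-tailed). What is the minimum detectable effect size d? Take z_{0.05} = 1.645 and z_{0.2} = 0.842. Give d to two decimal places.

d_min ≈ 0.23

For two independent groups of n = 234 each: d_min = (z_{α/2} + z_β)·√(2/n).
z-sum = 1.645 + 0.842 = 2.487.
d_min = 2.487 × √(2/234) = 2.487 × 0.0925 = 0.230.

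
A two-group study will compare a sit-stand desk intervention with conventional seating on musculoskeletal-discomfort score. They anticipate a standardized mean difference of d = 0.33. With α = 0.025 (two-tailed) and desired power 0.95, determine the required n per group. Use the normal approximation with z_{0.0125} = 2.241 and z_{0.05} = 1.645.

For two independent groups with equal n: n = 2·((z_{α/2} + z_β) / d)².
z_{α/2} + z_β = 2.241 + 1.645 = 3.886.
n = 2 × (3.886 / 0.33)² = 2 × 11.776² = 2 × 138.67 = 277.3.
Round up to the next whole participant.

n = 278 per group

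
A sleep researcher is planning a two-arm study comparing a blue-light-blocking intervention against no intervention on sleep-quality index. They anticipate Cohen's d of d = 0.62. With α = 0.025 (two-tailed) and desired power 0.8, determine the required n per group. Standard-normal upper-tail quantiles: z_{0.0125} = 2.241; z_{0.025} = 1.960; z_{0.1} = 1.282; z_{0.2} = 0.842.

For two independent groups with equal n: n = 2·((z_{α/2} + z_β) / d)².
z_{α/2} + z_β = 2.241 + 0.842 = 3.083.
n = 2 × (3.083 / 0.62)² = 2 × 4.973² = 2 × 24.73 = 49.5.
Round up to the next whole participant.

n = 50 per group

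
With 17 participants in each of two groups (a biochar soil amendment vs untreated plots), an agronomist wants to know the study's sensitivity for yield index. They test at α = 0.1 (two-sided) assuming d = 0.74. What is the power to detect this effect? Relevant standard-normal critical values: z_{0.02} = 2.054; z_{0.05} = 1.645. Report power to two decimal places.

For two equal groups, power = Φ(d·√(n/2) − z_{α/2}).
d·√(n/2) = 0.74 × √(17/2) = 0.74 × 2.915 = 2.157.
z_β = 2.157 − 1.645 = 0.512.
Power = Φ(0.512) = 0.696.

power ≈ 0.70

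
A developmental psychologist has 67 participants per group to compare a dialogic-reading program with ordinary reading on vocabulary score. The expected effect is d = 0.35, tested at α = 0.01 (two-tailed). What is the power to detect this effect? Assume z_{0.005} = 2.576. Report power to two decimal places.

For two equal groups, power = Φ(d·√(n/2) − z_{α/2}).
d·√(n/2) = 0.35 × √(67/2) = 0.35 × 5.788 = 2.026.
z_β = 2.026 − 2.576 = -0.550.
Power = Φ(-0.550) = 0.291.

power ≈ 0.29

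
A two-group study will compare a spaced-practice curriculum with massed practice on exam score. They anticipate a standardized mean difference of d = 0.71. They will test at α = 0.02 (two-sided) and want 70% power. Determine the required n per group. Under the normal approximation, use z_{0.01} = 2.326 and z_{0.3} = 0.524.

n = 33 per group

For two independent groups with equal n: n = 2·((z_{α/2} + z_β) / d)².
z_{α/2} + z_β = 2.326 + 0.524 = 2.850.
n = 2 × (2.850 / 0.71)² = 2 × 4.014² = 2 × 16.11 = 32.2.
Round up to the next whole participant.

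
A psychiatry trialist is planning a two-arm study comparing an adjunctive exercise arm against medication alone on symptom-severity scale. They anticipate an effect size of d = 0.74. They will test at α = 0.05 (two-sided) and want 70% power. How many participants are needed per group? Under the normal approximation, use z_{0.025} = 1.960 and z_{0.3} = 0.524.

n = 23 per group

For two independent groups with equal n: n = 2·((z_{α/2} + z_β) / d)².
z_{α/2} + z_β = 1.960 + 0.524 = 2.484.
n = 2 × (2.484 / 0.74)² = 2 × 3.357² = 2 × 11.27 = 22.5.
Round up to the next whole participant.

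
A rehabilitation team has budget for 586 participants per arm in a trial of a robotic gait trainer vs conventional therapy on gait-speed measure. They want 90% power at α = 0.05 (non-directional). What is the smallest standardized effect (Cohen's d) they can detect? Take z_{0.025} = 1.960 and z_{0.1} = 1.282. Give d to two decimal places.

d_min ≈ 0.19

For two independent groups of n = 586 each: d_min = (z_{α/2} + z_β)·√(2/n).
z-sum = 1.960 + 1.282 = 3.242.
d_min = 3.242 × √(2/586) = 3.242 × 0.0584 = 0.189.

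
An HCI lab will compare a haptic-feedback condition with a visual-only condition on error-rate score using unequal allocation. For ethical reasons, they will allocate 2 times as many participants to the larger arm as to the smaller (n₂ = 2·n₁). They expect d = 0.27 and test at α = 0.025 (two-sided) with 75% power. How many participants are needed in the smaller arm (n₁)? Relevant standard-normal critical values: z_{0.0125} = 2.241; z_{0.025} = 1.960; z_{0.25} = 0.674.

With allocation ratio k = n₂/n₁ = 2, Var(x̄₁−x̄₂) = σ²(1/n₁ + 1/(k·n₁)) = σ²·(k+1)/(k·n₁).
So n₁ = (1 + 1/k)·((z_{α/2} + z_β)/d)² = 1.500 × (2.915/0.27)².
n₁ = 1.500 × 116.56 = 174.8.
Round up: n₁ = 175, giving n₂ = 2 × 175 = 350.

n₁ = 175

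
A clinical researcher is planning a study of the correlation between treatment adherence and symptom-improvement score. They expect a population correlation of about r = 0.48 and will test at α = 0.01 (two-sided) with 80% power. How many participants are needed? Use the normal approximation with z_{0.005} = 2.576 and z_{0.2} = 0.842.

n = 46

Fisher's z: C = ½·ln((1+r)/(1−r)) = ½·ln(2.8462) = 0.5230.
n = ((z_{α/2} + z_β)/C)² + 3.
(2.576 + 0.842) / 0.5230 = 3.418 / 0.5230 = 6.535.
n = 6.535² + 3 = 42.71 + 3 = 45.7.
Round up.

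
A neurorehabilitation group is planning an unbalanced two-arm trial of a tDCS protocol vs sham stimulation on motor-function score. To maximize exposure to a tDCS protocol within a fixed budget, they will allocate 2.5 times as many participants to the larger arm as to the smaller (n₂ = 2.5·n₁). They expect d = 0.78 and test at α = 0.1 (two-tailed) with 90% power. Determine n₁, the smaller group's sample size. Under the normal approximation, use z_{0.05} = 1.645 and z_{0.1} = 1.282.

With allocation ratio k = n₂/n₁ = 2.5, Var(x̄₁−x̄₂) = σ²(1/n₁ + 1/(k·n₁)) = σ²·(k+1)/(k·n₁).
So n₁ = (1 + 1/k)·((z_{α/2} + z_β)/d)² = 1.400 × (2.927/0.78)².
n₁ = 1.400 × 14.08 = 19.7.
Round up: n₁ = 20, giving n₂ = 2.5 × 20 = 50.

n₁ = 20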